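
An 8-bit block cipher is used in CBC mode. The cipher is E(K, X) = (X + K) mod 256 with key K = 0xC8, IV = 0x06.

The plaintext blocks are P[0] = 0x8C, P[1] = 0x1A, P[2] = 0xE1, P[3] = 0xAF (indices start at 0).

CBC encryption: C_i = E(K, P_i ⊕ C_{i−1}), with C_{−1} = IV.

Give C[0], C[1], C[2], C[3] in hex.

C[0] = 0x52, C[1] = 0x10, C[2] = 0xB9, C[3] = 0xDE

C[0]: P[0] ⊕ 0x06 = 0x8A; E(K, 0x8A) = 0x52.
C[1]: P[1] ⊕ 0x52 = 0x48; E(K, 0x48) = 0x10.
C[2]: P[2] ⊕ 0x10 = 0xF1; E(K, 0xF1) = 0xB9.
C[3]: P[3] ⊕ 0xB9 = 0x16; E(K, 0x16) = 0xDE.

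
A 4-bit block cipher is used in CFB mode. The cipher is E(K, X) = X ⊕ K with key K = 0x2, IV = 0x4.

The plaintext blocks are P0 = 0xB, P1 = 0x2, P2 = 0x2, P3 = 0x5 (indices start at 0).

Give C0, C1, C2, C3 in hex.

C0 = 0xD, C1 = 0xD, C2 = 0xD, C3 = 0xA

CFB encryption: C_i = P_i ⊕ E(K, C_{i−1}), with C_{−1} = IV.
C0: E(K, 0x4) = 0x6; 0xB ⊕ 0x6 = 0xD.
C1: E(K, 0xD) = 0xF; 0x2 ⊕ 0xF = 0xD.
C2: E(K, 0xD) = 0xF; 0x2 ⊕ 0xF = 0xD.
C3: E(K, 0xD) = 0xF; 0x5 ⊕ 0xF = 0xA.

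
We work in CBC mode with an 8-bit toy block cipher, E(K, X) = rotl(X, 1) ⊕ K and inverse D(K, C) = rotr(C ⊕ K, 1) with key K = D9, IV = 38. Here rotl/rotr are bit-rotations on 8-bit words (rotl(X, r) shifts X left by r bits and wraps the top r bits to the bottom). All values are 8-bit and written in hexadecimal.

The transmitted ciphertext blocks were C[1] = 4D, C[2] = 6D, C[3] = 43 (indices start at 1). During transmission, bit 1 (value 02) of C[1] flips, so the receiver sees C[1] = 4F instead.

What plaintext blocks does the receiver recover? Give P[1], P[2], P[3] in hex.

P[1] = 73, P[2] = 15, P[3] = 20

CBC decryption: P_i = D(K, C_i) ⊕ C_{i−1}, with C_{0} = IV.
Only C[1] changed, to 4F. In CBC, a change in C_i garbles P_i and flips the same bit in P_{i+1}. Decrypting the received ciphertext:
P[1]: D(K, 4F) = 4B; 4B ⊕ 38 = 73.
P[2]: D(K, 6D) = 5A; 5A ⊕ 4F = 15.
P[3]: D(K, 43) = 4D; 4D ⊕ 6D = 20.
Blocks that differ from the original plaintext: P[1], P[2].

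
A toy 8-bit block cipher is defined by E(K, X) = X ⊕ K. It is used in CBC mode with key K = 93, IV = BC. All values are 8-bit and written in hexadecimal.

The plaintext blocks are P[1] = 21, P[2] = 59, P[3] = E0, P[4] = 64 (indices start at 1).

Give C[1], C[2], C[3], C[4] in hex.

C[1] = 0E, C[2] = C4, C[3] = B7, C[4] = 40

CBC encryption: C_i = E(K, P_i ⊕ C_{i−1}), with C_{0} = IV.
C[1]: P[1] ⊕ BC = 9D; E(K, 9D) = 0E.
C[2]: P[2] ⊕ 0E = 57; E(K, 57) = C4.
C[3]: P[3] ⊕ C4 = 24; E(K, 24) = B7.
C[4]: P[4] ⊕ B7 = D3; E(K, D3) = 40.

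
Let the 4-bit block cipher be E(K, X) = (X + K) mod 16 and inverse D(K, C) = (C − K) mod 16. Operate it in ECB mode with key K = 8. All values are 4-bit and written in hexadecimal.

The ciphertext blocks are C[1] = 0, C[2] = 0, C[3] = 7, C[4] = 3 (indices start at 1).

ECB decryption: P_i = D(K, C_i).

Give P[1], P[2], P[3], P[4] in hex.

P[1]: D(K, 0) = 8.
P[2]: D(K, 0) = 8.
P[3]: D(K, 7) = F.
P[4]: D(K, 3) = B.

P[1] = 8, P[2] = 8, P[3] = F, P[4] = B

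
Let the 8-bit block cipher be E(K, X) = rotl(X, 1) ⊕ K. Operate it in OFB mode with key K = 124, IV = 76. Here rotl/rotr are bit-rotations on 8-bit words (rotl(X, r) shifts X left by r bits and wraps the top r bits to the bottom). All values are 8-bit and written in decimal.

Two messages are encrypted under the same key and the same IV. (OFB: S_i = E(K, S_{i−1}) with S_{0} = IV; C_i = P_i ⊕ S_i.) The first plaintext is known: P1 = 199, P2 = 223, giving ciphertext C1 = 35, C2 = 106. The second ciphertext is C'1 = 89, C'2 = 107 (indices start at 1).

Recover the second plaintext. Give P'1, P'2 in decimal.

In OFB with a reused IV, both messages share the same keystream S_i, so C_i ⊕ C'_i = P_i ⊕ P'_i and thus P'_i = P_i ⊕ C_i ⊕ C'_i.
P'1: 199 ⊕ 35 ⊕ 89 = 189.
P'2: 223 ⊕ 106 ⊕ 107 = 222.

P'1 = 189, P'2 = 222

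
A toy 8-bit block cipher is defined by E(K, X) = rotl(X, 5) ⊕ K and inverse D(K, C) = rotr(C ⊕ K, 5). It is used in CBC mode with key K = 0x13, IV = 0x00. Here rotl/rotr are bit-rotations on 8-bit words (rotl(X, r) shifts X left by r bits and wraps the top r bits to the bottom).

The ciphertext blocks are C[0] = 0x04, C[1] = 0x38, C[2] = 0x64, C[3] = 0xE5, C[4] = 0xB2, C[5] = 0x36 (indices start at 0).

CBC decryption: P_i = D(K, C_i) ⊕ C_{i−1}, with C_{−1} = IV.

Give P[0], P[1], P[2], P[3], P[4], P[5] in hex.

P[0] = 0xB8, P[1] = 0x5D, P[2] = 0x83, P[3] = 0xD3, P[4] = 0xE8, P[5] = 0x9B

P[0]: D(K, 0x04) = 0xB8; 0xB8 ⊕ 0x00 = 0xB8.
P[1]: D(K, 0x38) = 0x59; 0x59 ⊕ 0x04 = 0x5D.
P[2]: D(K, 0x64) = 0xBB; 0xBB ⊕ 0x38 = 0x83.
P[3]: D(K, 0xE5) = 0xB7; 0xB7 ⊕ 0x64 = 0xD3.
P[4]: D(K, 0xB2) = 0x0D; 0x0D ⊕ 0xE5 = 0xE8.
P[5]: D(K, 0x36) = 0x29; 0x29 ⊕ 0xB2 = 0x9B.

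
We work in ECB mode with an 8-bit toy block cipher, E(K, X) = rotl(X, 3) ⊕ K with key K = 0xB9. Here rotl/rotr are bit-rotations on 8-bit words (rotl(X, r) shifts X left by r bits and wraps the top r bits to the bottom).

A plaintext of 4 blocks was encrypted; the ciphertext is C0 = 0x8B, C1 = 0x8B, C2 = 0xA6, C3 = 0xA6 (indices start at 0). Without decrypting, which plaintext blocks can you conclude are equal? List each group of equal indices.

ECB encrypts each block independently with the same key, so equal ciphertext blocks imply equal plaintext blocks.
C0 = C1 = 0x8B, so P0 = P1.
C2 = C3 = 0xA6, so P2 = P3.

P0 = P1; P2 = P3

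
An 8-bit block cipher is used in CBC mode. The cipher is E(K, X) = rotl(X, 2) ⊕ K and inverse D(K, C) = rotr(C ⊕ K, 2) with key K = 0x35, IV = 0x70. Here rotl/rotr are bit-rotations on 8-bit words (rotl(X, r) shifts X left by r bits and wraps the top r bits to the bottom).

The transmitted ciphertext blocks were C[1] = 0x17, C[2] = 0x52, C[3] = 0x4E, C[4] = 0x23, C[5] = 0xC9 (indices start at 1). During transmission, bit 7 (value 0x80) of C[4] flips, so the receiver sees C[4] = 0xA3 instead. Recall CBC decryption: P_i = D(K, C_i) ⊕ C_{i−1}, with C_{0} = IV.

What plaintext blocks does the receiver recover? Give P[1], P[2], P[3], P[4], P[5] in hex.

P[1] = 0xF8, P[2] = 0xCE, P[3] = 0x8C, P[4] = 0xEB, P[5] = 0x9C

Only C[4] changed, to 0xA3. In CBC, a change in C_i garbles P_i and flips the same bit in P_{i+1}. Decrypting the received ciphertext:
P[1]: D(K, 0x17) = 0x88; 0x88 ⊕ 0x70 = 0xF8.
P[2]: D(K, 0x52) = 0xD9; 0xD9 ⊕ 0x17 = 0xCE.
P[3]: D(K, 0x4E) = 0xDE; 0xDE ⊕ 0x52 = 0x8C.
P[4]: D(K, 0xA3) = 0xA5; 0xA5 ⊕ 0x4E = 0xEB.
P[5]: D(K, 0xC9) = 0x3F; 0x3F ⊕ 0xA3 = 0x9C.
Blocks that differ from the original plaintext: P[4], P[5].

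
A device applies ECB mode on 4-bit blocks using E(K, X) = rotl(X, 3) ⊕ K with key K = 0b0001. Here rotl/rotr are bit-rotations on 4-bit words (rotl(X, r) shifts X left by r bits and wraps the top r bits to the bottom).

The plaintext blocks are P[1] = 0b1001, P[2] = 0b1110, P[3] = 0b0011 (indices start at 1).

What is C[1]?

ECB encryption: C_i = E(K, P_i).
C[1]: E(K, 0b1001) = 0b1101.

C[1] = 0b1101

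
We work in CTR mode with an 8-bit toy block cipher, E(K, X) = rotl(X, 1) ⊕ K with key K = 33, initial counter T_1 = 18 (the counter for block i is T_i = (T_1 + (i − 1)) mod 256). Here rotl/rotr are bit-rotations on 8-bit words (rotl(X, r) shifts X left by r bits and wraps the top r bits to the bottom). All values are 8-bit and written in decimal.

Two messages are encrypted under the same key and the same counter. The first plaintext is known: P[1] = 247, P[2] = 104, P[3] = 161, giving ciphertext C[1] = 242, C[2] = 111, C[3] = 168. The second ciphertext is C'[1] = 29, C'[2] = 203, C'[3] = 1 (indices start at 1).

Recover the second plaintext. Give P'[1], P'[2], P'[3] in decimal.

P'[1] = 24, P'[2] = 204, P'[3] = 8

In CTR with a reused counter, both messages share the same keystream S_i, so C_i ⊕ C'_i = P_i ⊕ P'_i and thus P'_i = P_i ⊕ C_i ⊕ C'_i.
P'[1]: 247 ⊕ 242 ⊕ 29 = 24.
P'[2]: 104 ⊕ 111 ⊕ 203 = 204.
P'[3]: 161 ⊕ 168 ⊕ 1 = 8.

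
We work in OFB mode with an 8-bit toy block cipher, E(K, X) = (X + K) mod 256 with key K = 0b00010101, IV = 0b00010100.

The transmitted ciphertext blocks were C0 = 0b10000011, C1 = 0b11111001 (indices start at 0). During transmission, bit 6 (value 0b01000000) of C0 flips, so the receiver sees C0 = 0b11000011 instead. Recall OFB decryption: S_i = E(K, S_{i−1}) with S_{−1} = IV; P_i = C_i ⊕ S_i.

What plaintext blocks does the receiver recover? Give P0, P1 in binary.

Only C0 changed, to 0b11000011. In OFB, a change in C_i flips the same bit in P_i only; the keystream is unaffected. Decrypting the received ciphertext:
P0: S = E(K, 0b00010100) = 0b00101001; 0b11000011 ⊕ 0b00101001 = 0b11101010.
P1: S = E(K, 0b00101001) = 0b00111110; 0b11111001 ⊕ 0b00111110 = 0b11000111.
Blocks that differ from the original plaintext: P0.

P0 = 0b11101010, P1 = 0b11000111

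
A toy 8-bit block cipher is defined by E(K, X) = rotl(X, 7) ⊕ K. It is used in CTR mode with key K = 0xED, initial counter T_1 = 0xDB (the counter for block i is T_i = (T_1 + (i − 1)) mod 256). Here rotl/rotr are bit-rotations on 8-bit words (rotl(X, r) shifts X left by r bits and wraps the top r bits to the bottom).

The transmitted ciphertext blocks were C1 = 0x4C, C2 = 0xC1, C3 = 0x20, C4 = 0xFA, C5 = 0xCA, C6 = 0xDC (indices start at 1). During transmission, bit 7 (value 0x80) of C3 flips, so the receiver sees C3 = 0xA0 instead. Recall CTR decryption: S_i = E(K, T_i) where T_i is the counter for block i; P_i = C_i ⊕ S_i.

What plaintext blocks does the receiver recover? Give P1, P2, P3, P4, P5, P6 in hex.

P1 = 0x4C, P2 = 0x42, P3 = 0xA3, P4 = 0x78, P5 = 0xC8, P6 = 0x41

Only C3 changed, to 0xA0. In CTR, a change in C_i flips the same bit in P_i only; the keystream is unaffected. Decrypting the received ciphertext:
P1: T = 0xDB, S = E(K, T) = 0x00; 0x4C ⊕ 0x00 = 0x4C.
P2: T = 0xDC, S = E(K, T) = 0x83; 0xC1 ⊕ 0x83 = 0x42.
P3: T = 0xDD, S = E(K, T) = 0x03; 0xA0 ⊕ 0x03 = 0xA3.
P4: T = 0xDE, S = E(K, T) = 0x82; 0xFA ⊕ 0x82 = 0x78.
P5: T = 0xDF, S = E(K, T) = 0x02; 0xCA ⊕ 0x02 = 0xC8.
P6: T = 0xE0, S = E(K, T) = 0x9D; 0xDC ⊕ 0x9D = 0x41.
Blocks that differ from the original plaintext: P3.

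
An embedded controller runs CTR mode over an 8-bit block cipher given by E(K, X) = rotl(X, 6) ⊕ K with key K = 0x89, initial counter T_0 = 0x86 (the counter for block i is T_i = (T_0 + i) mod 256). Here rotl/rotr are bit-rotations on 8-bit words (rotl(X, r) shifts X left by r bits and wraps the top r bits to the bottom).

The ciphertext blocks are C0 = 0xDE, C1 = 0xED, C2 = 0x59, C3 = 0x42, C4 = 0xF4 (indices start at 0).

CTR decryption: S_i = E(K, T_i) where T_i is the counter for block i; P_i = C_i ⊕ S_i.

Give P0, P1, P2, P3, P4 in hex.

P0: T = 0x86, S = E(K, T) = 0x28; 0xDE ⊕ 0x28 = 0xF6.
P1: T = 0x87, S = E(K, T) = 0x68; 0xED ⊕ 0x68 = 0x85.
P2: T = 0x88, S = E(K, T) = 0xAB; 0x59 ⊕ 0xAB = 0xF2.
P3: T = 0x89, S = E(K, T) = 0xEB; 0x42 ⊕ 0xEB = 0xA9.
P4: T = 0x8A, S = E(K, T) = 0x2B; 0xF4 ⊕ 0x2B = 0xDF.

P0 = 0xF6, P1 = 0x85, P2 = 0xF2, P3 = 0xA9, P4 = 0xDF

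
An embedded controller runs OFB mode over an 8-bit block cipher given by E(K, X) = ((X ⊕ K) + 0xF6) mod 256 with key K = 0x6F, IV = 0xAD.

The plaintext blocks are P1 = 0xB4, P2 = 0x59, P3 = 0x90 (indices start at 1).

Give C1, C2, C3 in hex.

C1 = 0x0C, C2 = 0x94, C3 = 0x08

OFB encryption: S_i = E(K, S_{i−1}) with S_{0} = IV; C_i = P_i ⊕ S_i.
C1: S = E(K, 0xAD) = 0xB8; 0xB4 ⊕ 0xB8 = 0x0C.
C2: S = E(K, 0xB8) = 0xCD; 0x59 ⊕ 0xCD = 0x94.
C3: S = E(K, 0xCD) = 0x98; 0x90 ⊕ 0x98 = 0x08.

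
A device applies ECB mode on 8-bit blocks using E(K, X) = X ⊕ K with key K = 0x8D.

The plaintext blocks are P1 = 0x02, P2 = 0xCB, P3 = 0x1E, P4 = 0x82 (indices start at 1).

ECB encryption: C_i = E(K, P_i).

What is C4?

C4 = 0x0F

C4: E(K, 0x82) = 0x0F.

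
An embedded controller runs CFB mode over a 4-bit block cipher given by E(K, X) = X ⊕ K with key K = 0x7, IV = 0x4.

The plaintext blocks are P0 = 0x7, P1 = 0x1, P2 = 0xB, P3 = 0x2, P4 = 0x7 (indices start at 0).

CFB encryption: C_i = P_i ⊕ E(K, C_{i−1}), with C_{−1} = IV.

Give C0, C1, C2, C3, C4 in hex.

C0: E(K, 0x4) = 0x3; 0x7 ⊕ 0x3 = 0x4.
C1: E(K, 0x4) = 0x3; 0x1 ⊕ 0x3 = 0x2.
C2: E(K, 0x2) = 0x5; 0xB ⊕ 0x5 = 0xE.
C3: E(K, 0xE) = 0x9; 0x2 ⊕ 0x9 = 0xB.
C4: E(K, 0xB) = 0xC; 0x7 ⊕ 0xC = 0xB.

C0 = 0x4, C1 = 0x2, C2 = 0xE, C3 = 0xB, C4 = 0xB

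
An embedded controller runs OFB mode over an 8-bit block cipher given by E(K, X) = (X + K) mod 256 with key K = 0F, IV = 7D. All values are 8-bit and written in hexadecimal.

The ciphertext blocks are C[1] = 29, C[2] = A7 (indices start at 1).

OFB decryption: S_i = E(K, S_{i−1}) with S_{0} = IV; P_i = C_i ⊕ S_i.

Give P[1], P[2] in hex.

P[1] = A5, P[2] = 3C

P[1]: S = E(K, 7D) = 8C; 29 ⊕ 8C = A5.
P[2]: S = E(K, 8C) = 9B; A7 ⊕ 9B = 3C.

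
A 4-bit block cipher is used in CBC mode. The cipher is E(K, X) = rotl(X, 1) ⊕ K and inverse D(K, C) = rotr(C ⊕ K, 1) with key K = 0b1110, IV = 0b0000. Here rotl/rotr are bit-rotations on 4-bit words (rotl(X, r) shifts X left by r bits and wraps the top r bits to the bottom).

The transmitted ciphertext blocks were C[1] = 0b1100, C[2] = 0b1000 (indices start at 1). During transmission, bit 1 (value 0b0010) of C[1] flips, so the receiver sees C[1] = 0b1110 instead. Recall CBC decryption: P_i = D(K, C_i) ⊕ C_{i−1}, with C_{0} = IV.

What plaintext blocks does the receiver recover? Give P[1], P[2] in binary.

Only C[1] changed, to 0b1110. In CBC, a change in C_i garbles P_i and flips the same bit in P_{i+1}. Decrypting the received ciphertext:
P[1]: D(K, 0b1110) = 0b0000; 0b0000 ⊕ 0b0000 = 0b0000.
P[2]: D(K, 0b1000) = 0b0011; 0b0011 ⊕ 0b1110 = 0b1101.
Blocks that differ from the original plaintext: P[1], P[2].

P[1] = 0b0000, P[2] = 0b1101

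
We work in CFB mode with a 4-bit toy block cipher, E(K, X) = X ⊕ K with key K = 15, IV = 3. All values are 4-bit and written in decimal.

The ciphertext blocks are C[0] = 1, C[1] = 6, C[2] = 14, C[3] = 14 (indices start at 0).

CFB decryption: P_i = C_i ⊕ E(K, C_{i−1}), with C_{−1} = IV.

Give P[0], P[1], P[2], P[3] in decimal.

P[0] = 13, P[1] = 8, P[2] = 7, P[3] = 15

P[0]: E(K, 3) = 12; 1 ⊕ 12 = 13.
P[1]: E(K, 1) = 14; 6 ⊕ 14 = 8.
P[2]: E(K, 6) = 9; 14 ⊕ 9 = 7.
P[3]: E(K, 14) = 1; 14 ⊕ 1 = 15.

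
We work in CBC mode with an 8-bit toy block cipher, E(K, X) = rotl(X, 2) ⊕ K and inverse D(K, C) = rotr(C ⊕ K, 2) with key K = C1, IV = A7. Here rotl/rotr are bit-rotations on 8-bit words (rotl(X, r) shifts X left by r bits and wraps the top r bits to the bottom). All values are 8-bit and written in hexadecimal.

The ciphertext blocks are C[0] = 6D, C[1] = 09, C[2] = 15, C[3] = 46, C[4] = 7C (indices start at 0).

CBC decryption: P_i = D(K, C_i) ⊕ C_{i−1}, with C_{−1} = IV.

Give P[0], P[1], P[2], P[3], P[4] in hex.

P[0]: D(K, 6D) = 2B; 2B ⊕ A7 = 8C.
P[1]: D(K, 09) = 32; 32 ⊕ 6D = 5F.
P[2]: D(K, 15) = 35; 35 ⊕ 09 = 3C.
P[3]: D(K, 46) = E1; E1 ⊕ 15 = F4.
P[4]: D(K, 7C) = 6F; 6F ⊕ 46 = 29.

P[0] = 8C, P[1] = 5F, P[2] = 3C, P[3] = F4, P[4] = 29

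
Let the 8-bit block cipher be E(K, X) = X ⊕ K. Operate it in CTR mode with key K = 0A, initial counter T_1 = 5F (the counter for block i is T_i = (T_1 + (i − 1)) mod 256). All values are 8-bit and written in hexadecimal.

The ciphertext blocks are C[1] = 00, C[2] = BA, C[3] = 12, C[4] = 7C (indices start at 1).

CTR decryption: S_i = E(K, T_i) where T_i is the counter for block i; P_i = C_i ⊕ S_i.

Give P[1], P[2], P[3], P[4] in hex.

P[1] = 55, P[2] = D0, P[3] = 79, P[4] = 14

P[1]: T = 5F, S = E(K, T) = 55; 00 ⊕ 55 = 55.
P[2]: T = 60, S = E(K, T) = 6A; BA ⊕ 6A = D0.
P[3]: T = 61, S = E(K, T) = 6B; 12 ⊕ 6B = 79.
P[4]: T = 62, S = E(K, T) = 68; 7C ⊕ 68 = 14.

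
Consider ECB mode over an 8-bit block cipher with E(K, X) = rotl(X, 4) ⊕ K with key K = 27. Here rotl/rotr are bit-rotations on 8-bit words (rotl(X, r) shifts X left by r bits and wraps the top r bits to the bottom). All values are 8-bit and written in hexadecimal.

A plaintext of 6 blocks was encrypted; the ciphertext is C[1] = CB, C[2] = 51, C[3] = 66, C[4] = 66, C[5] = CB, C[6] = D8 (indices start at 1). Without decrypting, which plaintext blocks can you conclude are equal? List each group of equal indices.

ECB encrypts each block independently with the same key, so equal ciphertext blocks imply equal plaintext blocks.
C[1] = C[5] = CB, so P[1] = P[5].
C[3] = C[4] = 66, so P[3] = P[4].

P[1] = P[5]; P[3] = P[4]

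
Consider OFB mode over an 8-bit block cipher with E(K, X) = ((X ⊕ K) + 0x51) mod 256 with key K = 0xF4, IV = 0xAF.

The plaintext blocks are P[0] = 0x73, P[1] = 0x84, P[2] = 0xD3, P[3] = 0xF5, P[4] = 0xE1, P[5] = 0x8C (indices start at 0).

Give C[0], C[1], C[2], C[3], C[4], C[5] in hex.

C[0] = 0xDF, C[1] = 0x2D, C[2] = 0x7D, C[3] = 0x5E, C[4] = 0x51, C[5] = 0x19

OFB encryption: S_i = E(K, S_{i−1}) with S_{−1} = IV; C_i = P_i ⊕ S_i.
C[0]: S = E(K, 0xAF) = 0xAC; 0x73 ⊕ 0xAC = 0xDF.
C[1]: S = E(K, 0xAC) = 0xA9; 0x84 ⊕ 0xA9 = 0x2D.
C[2]: S = E(K, 0xA9) = 0xAE; 0xD3 ⊕ 0xAE = 0x7D.
C[3]: S = E(K, 0xAE) = 0xAB; 0xF5 ⊕ 0xAB = 0x5E.
C[4]: S = E(K, 0xAB) = 0xB0; 0xE1 ⊕ 0xB0 = 0x51.
C[5]: S = E(K, 0xB0) = 0x95; 0x8C ⊕ 0x95 = 0x19.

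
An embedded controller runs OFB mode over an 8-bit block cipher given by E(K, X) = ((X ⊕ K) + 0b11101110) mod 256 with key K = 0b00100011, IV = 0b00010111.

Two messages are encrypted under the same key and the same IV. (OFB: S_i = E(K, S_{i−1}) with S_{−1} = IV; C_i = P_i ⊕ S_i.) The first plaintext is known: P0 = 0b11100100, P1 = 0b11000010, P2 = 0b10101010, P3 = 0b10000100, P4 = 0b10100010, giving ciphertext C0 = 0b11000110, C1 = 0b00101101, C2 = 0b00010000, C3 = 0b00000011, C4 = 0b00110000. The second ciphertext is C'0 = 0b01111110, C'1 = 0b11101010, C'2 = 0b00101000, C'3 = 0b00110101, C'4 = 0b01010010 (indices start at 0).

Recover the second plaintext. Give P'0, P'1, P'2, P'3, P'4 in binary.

P'0 = 0b01011100, P'1 = 0b00000101, P'2 = 0b10010010, P'3 = 0b10110010, P'4 = 0b11000000

In OFB with a reused IV, both messages share the same keystream S_i, so C_i ⊕ C'_i = P_i ⊕ P'_i and thus P'_i = P_i ⊕ C_i ⊕ C'_i.
P'0: 0b11100100 ⊕ 0b11000110 ⊕ 0b01111110 = 0b01011100.
P'1: 0b11000010 ⊕ 0b00101101 ⊕ 0b11101010 = 0b00000101.
P'2: 0b10101010 ⊕ 0b00010000 ⊕ 0b00101000 = 0b10010010.
P'3: 0b10000100 ⊕ 0b00000011 ⊕ 0b00110101 = 0b10110010.
P'4: 0b10100010 ⊕ 0b00110000 ⊕ 0b01010010 = 0b11000000.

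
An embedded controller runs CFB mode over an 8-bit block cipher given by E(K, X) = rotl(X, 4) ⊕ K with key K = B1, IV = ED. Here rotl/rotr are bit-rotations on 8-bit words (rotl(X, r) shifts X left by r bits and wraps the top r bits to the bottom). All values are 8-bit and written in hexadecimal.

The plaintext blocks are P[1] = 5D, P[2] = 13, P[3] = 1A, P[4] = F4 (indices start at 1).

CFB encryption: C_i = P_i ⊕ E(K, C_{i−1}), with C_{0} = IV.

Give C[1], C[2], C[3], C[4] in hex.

C[1]: E(K, ED) = 6F; 5D ⊕ 6F = 32.
C[2]: E(K, 32) = 92; 13 ⊕ 92 = 81.
C[3]: E(K, 81) = A9; 1A ⊕ A9 = B3.
C[4]: E(K, B3) = 8A; F4 ⊕ 8A = 7E.

C[1] = 32, C[2] = 81, C[3] = B3, C[4] = 7E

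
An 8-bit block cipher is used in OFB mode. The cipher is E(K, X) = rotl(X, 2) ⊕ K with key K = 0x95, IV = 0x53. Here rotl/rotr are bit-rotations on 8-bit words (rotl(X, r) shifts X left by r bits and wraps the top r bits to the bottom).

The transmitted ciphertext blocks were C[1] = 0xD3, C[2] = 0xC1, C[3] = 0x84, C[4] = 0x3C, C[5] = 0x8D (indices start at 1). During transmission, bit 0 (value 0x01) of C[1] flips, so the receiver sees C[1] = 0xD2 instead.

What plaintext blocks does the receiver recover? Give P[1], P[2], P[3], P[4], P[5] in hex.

OFB decryption: S_i = E(K, S_{i−1}) with S_{0} = IV; P_i = C_i ⊕ S_i.
Only C[1] changed, to 0xD2. In OFB, a change in C_i flips the same bit in P_i only; the keystream is unaffected. Decrypting the received ciphertext:
P[1]: S = E(K, 0x53) = 0xD8; 0xD2 ⊕ 0xD8 = 0x0A.
P[2]: S = E(K, 0xD8) = 0xF6; 0xC1 ⊕ 0xF6 = 0x37.
P[3]: S = E(K, 0xF6) = 0x4E; 0x84 ⊕ 0x4E = 0xCA.
P[4]: S = E(K, 0x4E) = 0xAC; 0x3C ⊕ 0xAC = 0x90.
P[5]: S = E(K, 0xAC) = 0x27; 0x8D ⊕ 0x27 = 0xAA.
Blocks that differ from the original plaintext: P[1].

P[1] = 0x0A, P[2] = 0x37, P[3] = 0xCA, P[4] = 0x90, P[5] = 0xAA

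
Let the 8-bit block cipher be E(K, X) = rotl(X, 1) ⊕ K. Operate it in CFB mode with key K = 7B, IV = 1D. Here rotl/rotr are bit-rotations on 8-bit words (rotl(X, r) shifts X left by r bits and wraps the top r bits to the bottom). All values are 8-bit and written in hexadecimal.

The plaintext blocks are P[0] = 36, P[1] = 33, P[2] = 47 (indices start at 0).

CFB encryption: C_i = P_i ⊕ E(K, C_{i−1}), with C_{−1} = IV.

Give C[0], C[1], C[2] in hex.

C[0] = 77, C[1] = A6, C[2] = 71

C[0]: E(K, 1D) = 41; 36 ⊕ 41 = 77.
C[1]: E(K, 77) = 95; 33 ⊕ 95 = A6.
C[2]: E(K, A6) = 36; 47 ⊕ 36 = 71.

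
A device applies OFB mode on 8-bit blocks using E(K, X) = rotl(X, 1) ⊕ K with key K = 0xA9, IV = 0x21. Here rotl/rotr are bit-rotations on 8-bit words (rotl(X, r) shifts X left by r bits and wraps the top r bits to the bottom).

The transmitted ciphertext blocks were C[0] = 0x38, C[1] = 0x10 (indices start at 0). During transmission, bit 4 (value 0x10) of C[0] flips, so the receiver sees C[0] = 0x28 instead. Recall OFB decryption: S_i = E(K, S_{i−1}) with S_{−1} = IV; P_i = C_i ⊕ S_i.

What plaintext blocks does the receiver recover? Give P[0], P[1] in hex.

P[0] = 0xC3, P[1] = 0x6E

Only C[0] changed, to 0x28. In OFB, a change in C_i flips the same bit in P_i only; the keystream is unaffected. Decrypting the received ciphertext:
P[0]: S = E(K, 0x21) = 0xEB; 0x28 ⊕ 0xEB = 0xC3.
P[1]: S = E(K, 0xEB) = 0x7E; 0x10 ⊕ 0x7E = 0x6E.
Blocks that differ from the original plaintext: P[0].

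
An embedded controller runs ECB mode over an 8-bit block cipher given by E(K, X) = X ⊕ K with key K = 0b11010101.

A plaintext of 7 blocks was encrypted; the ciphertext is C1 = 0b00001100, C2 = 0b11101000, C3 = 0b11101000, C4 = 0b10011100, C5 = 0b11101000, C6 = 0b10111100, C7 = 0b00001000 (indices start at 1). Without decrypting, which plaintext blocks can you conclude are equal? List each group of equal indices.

ECB encrypts each block independently with the same key, so equal ciphertext blocks imply equal plaintext blocks.
C2 = C3 = C5 = 0b11101000, so P2 = P3 = P5.

P2 = P3 = P5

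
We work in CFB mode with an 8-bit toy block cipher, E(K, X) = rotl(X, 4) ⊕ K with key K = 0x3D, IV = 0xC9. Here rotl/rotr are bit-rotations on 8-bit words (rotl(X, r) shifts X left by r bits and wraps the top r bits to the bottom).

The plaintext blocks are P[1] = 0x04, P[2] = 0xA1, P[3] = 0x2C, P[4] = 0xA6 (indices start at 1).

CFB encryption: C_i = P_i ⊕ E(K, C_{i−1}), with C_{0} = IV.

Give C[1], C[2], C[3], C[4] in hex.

C[1]: E(K, 0xC9) = 0xA1; 0x04 ⊕ 0xA1 = 0xA5.
C[2]: E(K, 0xA5) = 0x67; 0xA1 ⊕ 0x67 = 0xC6.
C[3]: E(K, 0xC6) = 0x51; 0x2C ⊕ 0x51 = 0x7D.
C[4]: E(K, 0x7D) = 0xEA; 0xA6 ⊕ 0xEA = 0x4C.

C[1] = 0xA5, C[2] = 0xC6, C[3] = 0x7D, C[4] = 0x4C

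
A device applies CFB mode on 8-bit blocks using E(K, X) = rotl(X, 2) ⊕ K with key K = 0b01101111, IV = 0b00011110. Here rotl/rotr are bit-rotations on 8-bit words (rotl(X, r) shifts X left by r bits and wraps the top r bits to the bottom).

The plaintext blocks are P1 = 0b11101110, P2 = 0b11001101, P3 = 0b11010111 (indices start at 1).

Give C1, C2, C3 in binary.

C1 = 0b11111001, C2 = 0b01000101, C3 = 0b10101101

CFB encryption: C_i = P_i ⊕ E(K, C_{i−1}), with C_{0} = IV.
C1: E(K, 0b00011110) = 0b00010111; 0b11101110 ⊕ 0b00010111 = 0b11111001.
C2: E(K, 0b11111001) = 0b10001000; 0b11001101 ⊕ 0b10001000 = 0b01000101.
C3: E(K, 0b01000101) = 0b01111010; 0b11010111 ⊕ 0b01111010 = 0b10101101.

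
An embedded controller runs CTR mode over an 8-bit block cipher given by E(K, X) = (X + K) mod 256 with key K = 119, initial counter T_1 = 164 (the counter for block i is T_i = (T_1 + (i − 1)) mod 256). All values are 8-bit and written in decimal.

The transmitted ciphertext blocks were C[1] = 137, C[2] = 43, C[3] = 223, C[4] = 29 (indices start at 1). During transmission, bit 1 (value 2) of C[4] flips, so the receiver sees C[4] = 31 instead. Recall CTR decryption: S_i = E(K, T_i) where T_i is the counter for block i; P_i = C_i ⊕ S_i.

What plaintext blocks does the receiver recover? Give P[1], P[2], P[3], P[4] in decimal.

P[1] = 146, P[2] = 55, P[3] = 194, P[4] = 1

Only C[4] changed, to 31. In CTR, a change in C_i flips the same bit in P_i only; the keystream is unaffected. Decrypting the received ciphertext:
P[1]: T = 164, S = E(K, T) = 27; 137 ⊕ 27 = 146.
P[2]: T = 165, S = E(K, T) = 28; 43 ⊕ 28 = 55.
P[3]: T = 166, S = E(K, T) = 29; 223 ⊕ 29 = 194.
P[4]: T = 167, S = E(K, T) = 30; 31 ⊕ 30 = 1.
Blocks that differ from the original plaintext: P[4].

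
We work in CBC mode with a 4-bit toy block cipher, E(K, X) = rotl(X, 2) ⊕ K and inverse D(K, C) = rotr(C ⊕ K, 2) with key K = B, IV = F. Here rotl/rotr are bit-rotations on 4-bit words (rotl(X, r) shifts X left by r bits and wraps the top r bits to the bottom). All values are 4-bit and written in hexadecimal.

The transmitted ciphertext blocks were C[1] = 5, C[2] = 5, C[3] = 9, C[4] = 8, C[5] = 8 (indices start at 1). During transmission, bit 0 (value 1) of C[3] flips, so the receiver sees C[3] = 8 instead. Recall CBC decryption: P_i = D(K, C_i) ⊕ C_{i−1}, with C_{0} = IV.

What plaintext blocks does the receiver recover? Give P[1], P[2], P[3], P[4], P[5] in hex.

P[1] = 4, P[2] = E, P[3] = 9, P[4] = 4, P[5] = 4

Only C[3] changed, to 8. In CBC, a change in C_i garbles P_i and flips the same bit in P_{i+1}. Decrypting the received ciphertext:
P[1]: D(K, 5) = B; B ⊕ F = 4.
P[2]: D(K, 5) = B; B ⊕ 5 = E.
P[3]: D(K, 8) = C; C ⊕ 5 = 9.
P[4]: D(K, 8) = C; C ⊕ 8 = 4.
P[5]: D(K, 8) = C; C ⊕ 8 = 4.
Blocks that differ from the original plaintext: P[3], P[4].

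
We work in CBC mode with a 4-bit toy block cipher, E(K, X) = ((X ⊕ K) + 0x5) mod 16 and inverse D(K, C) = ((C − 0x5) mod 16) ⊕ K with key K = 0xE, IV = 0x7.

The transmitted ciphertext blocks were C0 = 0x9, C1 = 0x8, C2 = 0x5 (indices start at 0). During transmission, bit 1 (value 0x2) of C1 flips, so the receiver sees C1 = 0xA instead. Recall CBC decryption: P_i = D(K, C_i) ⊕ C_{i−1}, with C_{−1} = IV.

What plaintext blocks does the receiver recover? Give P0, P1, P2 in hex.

Only C1 changed, to 0xA. In CBC, a change in C_i garbles P_i and flips the same bit in P_{i+1}. Decrypting the received ciphertext:
P0: D(K, 0x9) = 0xA; 0xA ⊕ 0x7 = 0xD.
P1: D(K, 0xA) = 0xB; 0xB ⊕ 0x9 = 0x2.
P2: D(K, 0x5) = 0xE; 0xE ⊕ 0xA = 0x4.
Blocks that differ from the original plaintext: P1, P2.

P0 = 0xD, P1 = 0x2, P2 = 0x4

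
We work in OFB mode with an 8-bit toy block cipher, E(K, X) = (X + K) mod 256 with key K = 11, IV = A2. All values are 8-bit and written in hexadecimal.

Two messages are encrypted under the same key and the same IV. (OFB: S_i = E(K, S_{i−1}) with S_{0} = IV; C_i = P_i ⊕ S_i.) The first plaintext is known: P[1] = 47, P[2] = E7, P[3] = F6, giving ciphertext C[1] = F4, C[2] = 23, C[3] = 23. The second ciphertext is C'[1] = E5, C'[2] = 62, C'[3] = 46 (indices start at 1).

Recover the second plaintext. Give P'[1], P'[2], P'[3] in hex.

In OFB with a reused IV, both messages share the same keystream S_i, so C_i ⊕ C'_i = P_i ⊕ P'_i and thus P'_i = P_i ⊕ C_i ⊕ C'_i.
P'[1]: 47 ⊕ F4 ⊕ E5 = 56.
P'[2]: E7 ⊕ 23 ⊕ 62 = A6.
P'[3]: F6 ⊕ 23 ⊕ 46 = 93.

P'[1] = 56, P'[2] = A6, P'[3] = 93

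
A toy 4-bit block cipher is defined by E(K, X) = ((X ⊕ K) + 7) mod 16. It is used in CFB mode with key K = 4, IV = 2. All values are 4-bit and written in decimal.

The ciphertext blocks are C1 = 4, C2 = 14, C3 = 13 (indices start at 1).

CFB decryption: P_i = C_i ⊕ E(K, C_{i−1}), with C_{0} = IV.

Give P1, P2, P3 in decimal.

P1: E(K, 2) = 13; 4 ⊕ 13 = 9.
P2: E(K, 4) = 7; 14 ⊕ 7 = 9.
P3: E(K, 14) = 1; 13 ⊕ 1 = 12.

P1 = 9, P2 = 9, P3 = 12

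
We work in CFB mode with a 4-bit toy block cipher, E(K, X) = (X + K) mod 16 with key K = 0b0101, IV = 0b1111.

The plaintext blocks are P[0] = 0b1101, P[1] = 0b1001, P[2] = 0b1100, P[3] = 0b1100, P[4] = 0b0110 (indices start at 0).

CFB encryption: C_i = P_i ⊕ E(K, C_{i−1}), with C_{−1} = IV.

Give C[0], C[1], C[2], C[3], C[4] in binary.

C[0] = 0b1001, C[1] = 0b0111, C[2] = 0b0000, C[3] = 0b1001, C[4] = 0b1000

C[0]: E(K, 0b1111) = 0b0100; 0b1101 ⊕ 0b0100 = 0b1001.
C[1]: E(K, 0b1001) = 0b1110; 0b1001 ⊕ 0b1110 = 0b0111.
C[2]: E(K, 0b0111) = 0b1100; 0b1100 ⊕ 0b1100 = 0b0000.
C[3]: E(K, 0b0000) = 0b0101; 0b1100 ⊕ 0b0101 = 0b1001.
C[4]: E(K, 0b1001) = 0b1110; 0b0110 ⊕ 0b1110 = 0b1000.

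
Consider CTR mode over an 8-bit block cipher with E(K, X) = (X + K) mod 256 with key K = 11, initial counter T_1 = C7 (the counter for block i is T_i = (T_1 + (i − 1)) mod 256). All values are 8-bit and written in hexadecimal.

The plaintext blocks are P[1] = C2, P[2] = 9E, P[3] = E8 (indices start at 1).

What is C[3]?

C[3] = 32

CTR encryption: S_i = E(K, T_i) where T_i is the counter for block i; C_i = P_i ⊕ S_i.
C[1]: T = C7, S = E(K, T) = D8; C2 ⊕ D8 = 1A.
C[2]: T = C8, S = E(K, T) = D9; 9E ⊕ D9 = 47.
C[3]: T = C9, S = E(K, T) = DA; E8 ⊕ DA = 32.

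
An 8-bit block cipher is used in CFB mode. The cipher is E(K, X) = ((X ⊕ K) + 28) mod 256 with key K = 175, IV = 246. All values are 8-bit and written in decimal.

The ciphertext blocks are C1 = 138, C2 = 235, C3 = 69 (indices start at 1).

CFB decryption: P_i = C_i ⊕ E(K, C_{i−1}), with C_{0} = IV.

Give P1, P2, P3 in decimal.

P1: E(K, 246) = 117; 138 ⊕ 117 = 255.
P2: E(K, 138) = 65; 235 ⊕ 65 = 170.
P3: E(K, 235) = 96; 69 ⊕ 96 = 37.

P1 = 255, P2 = 170, P3 = 37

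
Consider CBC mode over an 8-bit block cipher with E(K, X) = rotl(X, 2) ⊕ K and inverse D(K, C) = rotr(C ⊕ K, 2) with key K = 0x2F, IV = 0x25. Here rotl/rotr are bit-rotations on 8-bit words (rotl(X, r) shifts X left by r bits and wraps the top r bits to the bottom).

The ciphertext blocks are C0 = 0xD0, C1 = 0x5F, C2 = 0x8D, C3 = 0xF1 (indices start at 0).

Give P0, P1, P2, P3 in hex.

P0 = 0xDA, P1 = 0xCC, P2 = 0xF7, P3 = 0x3A

CBC decryption: P_i = D(K, C_i) ⊕ C_{i−1}, with C_{−1} = IV.
P0: D(K, 0xD0) = 0xFF; 0xFF ⊕ 0x25 = 0xDA.
P1: D(K, 0x5F) = 0x1C; 0x1C ⊕ 0xD0 = 0xCC.
P2: D(K, 0x8D) = 0xA8; 0xA8 ⊕ 0x5F = 0xF7.
P3: D(K, 0xF1) = 0xB7; 0xB7 ⊕ 0x8D = 0x3A.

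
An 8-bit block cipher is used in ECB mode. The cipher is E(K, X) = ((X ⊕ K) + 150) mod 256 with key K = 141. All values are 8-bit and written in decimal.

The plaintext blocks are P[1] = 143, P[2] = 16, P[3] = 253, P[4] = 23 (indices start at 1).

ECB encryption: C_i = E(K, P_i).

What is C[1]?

C[1] = 152

C[1]: E(K, 143) = 152.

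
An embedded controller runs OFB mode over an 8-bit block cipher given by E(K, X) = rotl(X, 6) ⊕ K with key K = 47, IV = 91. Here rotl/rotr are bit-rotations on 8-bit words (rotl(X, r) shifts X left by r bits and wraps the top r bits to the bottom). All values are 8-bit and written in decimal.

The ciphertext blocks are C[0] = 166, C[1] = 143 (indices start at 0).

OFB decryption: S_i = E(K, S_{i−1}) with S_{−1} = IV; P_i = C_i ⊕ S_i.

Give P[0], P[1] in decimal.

P[0] = 95, P[1] = 222

P[0]: S = E(K, 91) = 249; 166 ⊕ 249 = 95.
P[1]: S = E(K, 249) = 81; 143 ⊕ 81 = 222.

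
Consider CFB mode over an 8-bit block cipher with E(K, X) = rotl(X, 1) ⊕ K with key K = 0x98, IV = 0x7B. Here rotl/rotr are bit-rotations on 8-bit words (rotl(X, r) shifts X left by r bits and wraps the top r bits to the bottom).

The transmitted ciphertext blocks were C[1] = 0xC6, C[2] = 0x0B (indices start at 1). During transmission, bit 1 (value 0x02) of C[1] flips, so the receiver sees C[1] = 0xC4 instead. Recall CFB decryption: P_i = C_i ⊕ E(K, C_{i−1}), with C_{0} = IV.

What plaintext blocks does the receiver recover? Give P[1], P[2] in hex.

Only C[1] changed, to 0xC4. In CFB, a change in C_i flips the same bit in P_i and garbles P_{i+1}. Decrypting the received ciphertext:
P[1]: E(K, 0x7B) = 0x6E; 0xC4 ⊕ 0x6E = 0xAA.
P[2]: E(K, 0xC4) = 0x11; 0x0B ⊕ 0x11 = 0x1A.
Blocks that differ from the original plaintext: P[1], P[2].

P[1] = 0xAA, P[2] = 0x1A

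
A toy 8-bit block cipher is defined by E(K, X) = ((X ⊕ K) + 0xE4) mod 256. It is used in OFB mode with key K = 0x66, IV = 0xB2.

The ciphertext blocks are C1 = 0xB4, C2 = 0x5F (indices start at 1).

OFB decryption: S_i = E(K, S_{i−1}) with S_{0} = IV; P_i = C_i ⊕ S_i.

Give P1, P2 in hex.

P1 = 0x0C, P2 = 0x9D

P1: S = E(K, 0xB2) = 0xB8; 0xB4 ⊕ 0xB8 = 0x0C.
P2: S = E(K, 0xB8) = 0xC2; 0x5F ⊕ 0xC2 = 0x9D.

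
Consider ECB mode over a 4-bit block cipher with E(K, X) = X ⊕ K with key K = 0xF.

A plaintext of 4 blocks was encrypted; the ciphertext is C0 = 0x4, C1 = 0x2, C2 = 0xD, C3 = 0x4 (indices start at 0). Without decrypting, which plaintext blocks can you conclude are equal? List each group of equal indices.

ECB encrypts each block independently with the same key, so equal ciphertext blocks imply equal plaintext blocks.
C0 = C3 = 0x4, so P0 = P3.

P0 = P3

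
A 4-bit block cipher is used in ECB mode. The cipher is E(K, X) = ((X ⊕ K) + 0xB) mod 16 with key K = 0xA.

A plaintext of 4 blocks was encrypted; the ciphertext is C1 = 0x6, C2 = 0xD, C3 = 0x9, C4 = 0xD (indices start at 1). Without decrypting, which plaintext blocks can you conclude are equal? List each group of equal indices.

P2 = P4

ECB encrypts each block independently with the same key, so equal ciphertext blocks imply equal plaintext blocks.
C2 = C4 = 0xD, so P2 = P4.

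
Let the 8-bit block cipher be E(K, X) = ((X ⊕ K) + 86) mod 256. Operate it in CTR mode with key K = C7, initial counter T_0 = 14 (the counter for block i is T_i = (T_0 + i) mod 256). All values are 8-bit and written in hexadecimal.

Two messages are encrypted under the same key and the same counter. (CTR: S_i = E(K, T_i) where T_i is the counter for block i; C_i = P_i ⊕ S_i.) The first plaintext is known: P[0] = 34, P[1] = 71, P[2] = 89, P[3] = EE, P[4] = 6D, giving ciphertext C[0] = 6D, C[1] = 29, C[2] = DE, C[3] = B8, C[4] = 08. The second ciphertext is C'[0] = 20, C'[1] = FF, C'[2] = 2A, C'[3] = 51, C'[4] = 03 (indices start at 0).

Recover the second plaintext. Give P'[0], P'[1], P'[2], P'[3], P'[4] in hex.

P'[0] = 79, P'[1] = A7, P'[2] = 7D, P'[3] = 07, P'[4] = 66

In CTR with a reused counter, both messages share the same keystream S_i, so C_i ⊕ C'_i = P_i ⊕ P'_i and thus P'_i = P_i ⊕ C_i ⊕ C'_i.
P'[0]: 34 ⊕ 6D ⊕ 20 = 79.
P'[1]: 71 ⊕ 29 ⊕ FF = A7.
P'[2]: 89 ⊕ DE ⊕ 2A = 7D.
P'[3]: EE ⊕ B8 ⊕ 51 = 07.
P'[4]: 6D ⊕ 08 ⊕ 03 = 66.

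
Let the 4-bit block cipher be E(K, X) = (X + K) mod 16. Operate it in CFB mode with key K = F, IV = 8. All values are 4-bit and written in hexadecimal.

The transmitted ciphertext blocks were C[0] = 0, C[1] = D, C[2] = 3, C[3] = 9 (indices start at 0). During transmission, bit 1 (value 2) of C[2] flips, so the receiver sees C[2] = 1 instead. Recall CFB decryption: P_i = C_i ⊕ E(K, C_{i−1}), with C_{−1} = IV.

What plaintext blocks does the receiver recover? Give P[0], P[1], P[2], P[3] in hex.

P[0] = 7, P[1] = 2, P[2] = D, P[3] = 9

Only C[2] changed, to 1. In CFB, a change in C_i flips the same bit in P_i and garbles P_{i+1}. Decrypting the received ciphertext:
P[0]: E(K, 8) = 7; 0 ⊕ 7 = 7.
P[1]: E(K, 0) = F; D ⊕ F = 2.
P[2]: E(K, D) = C; 1 ⊕ C = D.
P[3]: E(K, 1) = 0; 9 ⊕ 0 = 9.
Blocks that differ from the original plaintext: P[2], P[3].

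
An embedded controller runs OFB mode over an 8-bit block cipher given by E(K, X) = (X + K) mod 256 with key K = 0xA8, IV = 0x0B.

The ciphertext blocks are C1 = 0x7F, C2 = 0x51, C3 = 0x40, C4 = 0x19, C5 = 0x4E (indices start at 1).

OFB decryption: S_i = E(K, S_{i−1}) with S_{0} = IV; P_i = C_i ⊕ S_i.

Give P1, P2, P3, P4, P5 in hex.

P1: S = E(K, 0x0B) = 0xB3; 0x7F ⊕ 0xB3 = 0xCC.
P2: S = E(K, 0xB3) = 0x5B; 0x51 ⊕ 0x5B = 0x0A.
P3: S = E(K, 0x5B) = 0x03; 0x40 ⊕ 0x03 = 0x43.
P4: S = E(K, 0x03) = 0xAB; 0x19 ⊕ 0xAB = 0xB2.
P5: S = E(K, 0xAB) = 0x53; 0x4E ⊕ 0x53 = 0x1D.

P1 = 0xCC, P2 = 0x0A, P3 = 0x43, P4 = 0xB2, P5 = 0x1D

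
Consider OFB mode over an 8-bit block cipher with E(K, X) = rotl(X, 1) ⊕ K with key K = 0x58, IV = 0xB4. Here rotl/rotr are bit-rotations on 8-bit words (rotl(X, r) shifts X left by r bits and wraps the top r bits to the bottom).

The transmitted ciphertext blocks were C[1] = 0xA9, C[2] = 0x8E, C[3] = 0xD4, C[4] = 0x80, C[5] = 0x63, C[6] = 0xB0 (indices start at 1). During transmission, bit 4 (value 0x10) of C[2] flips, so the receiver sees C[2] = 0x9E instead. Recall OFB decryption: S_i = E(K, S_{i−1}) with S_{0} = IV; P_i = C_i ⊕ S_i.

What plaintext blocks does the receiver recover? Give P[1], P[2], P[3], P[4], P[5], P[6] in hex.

Only C[2] changed, to 0x9E. In OFB, a change in C_i flips the same bit in P_i only; the keystream is unaffected. Decrypting the received ciphertext:
P[1]: S = E(K, 0xB4) = 0x31; 0xA9 ⊕ 0x31 = 0x98.
P[2]: S = E(K, 0x31) = 0x3A; 0x9E ⊕ 0x3A = 0xA4.
P[3]: S = E(K, 0x3A) = 0x2C; 0xD4 ⊕ 0x2C = 0xF8.
P[4]: S = E(K, 0x2C) = 0x00; 0x80 ⊕ 0x00 = 0x80.
P[5]: S = E(K, 0x00) = 0x58; 0x63 ⊕ 0x58 = 0x3B.
P[6]: S = E(K, 0x58) = 0xE8; 0xB0 ⊕ 0xE8 = 0x58.
Blocks that differ from the original plaintext: P[2].

P[1] = 0x98, P[2] = 0xA4, P[3] = 0xF8, P[4] = 0x80, P[5] = 0x3B, P[6] = 0x58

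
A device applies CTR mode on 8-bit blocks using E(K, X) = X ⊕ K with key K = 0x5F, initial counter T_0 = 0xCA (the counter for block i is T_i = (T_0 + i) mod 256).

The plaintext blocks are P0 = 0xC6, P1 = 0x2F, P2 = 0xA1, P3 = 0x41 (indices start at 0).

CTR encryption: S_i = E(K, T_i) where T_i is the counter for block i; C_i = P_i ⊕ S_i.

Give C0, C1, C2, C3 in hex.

C0: T = 0xCA, S = E(K, T) = 0x95; 0xC6 ⊕ 0x95 = 0x53.
C1: T = 0xCB, S = E(K, T) = 0x94; 0x2F ⊕ 0x94 = 0xBB.
C2: T = 0xCC, S = E(K, T) = 0x93; 0xA1 ⊕ 0x93 = 0x32.
C3: T = 0xCD, S = E(K, T) = 0x92; 0x41 ⊕ 0x92 = 0xD3.

C0 = 0x53, C1 = 0xBB, C2 = 0x32, C3 = 0xD3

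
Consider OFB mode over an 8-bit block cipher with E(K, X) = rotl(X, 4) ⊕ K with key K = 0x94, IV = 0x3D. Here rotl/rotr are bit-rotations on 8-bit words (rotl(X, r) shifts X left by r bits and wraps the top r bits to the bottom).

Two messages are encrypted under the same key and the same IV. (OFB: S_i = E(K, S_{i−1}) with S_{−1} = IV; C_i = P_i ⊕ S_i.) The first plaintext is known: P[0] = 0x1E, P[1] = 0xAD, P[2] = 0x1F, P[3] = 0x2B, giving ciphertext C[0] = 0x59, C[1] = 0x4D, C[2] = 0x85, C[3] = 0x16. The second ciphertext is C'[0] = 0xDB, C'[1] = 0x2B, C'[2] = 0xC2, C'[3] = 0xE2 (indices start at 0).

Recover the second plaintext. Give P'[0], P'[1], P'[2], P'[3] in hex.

In OFB with a reused IV, both messages share the same keystream S_i, so C_i ⊕ C'_i = P_i ⊕ P'_i and thus P'_i = P_i ⊕ C_i ⊕ C'_i.
P'[0]: 0x1E ⊕ 0x59 ⊕ 0xDB = 0x9C.
P'[1]: 0xAD ⊕ 0x4D ⊕ 0x2B = 0xCB.
P'[2]: 0x1F ⊕ 0x85 ⊕ 0xC2 = 0x58.
P'[3]: 0x2B ⊕ 0x16 ⊕ 0xE2 = 0xDF.

P'[0] = 0x9C, P'[1] = 0xCB, P'[2] = 0x58, P'[3] = 0xDF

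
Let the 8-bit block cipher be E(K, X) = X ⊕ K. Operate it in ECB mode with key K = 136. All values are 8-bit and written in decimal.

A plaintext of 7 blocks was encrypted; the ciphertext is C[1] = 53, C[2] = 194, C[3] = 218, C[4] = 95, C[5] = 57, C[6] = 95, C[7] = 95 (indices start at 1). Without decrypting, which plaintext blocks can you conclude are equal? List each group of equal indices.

ECB encrypts each block independently with the same key, so equal ciphertext blocks imply equal plaintext blocks.
C[4] = C[6] = C[7] = 95, so P[4] = P[6] = P[7].

P[4] = P[6] = P[7]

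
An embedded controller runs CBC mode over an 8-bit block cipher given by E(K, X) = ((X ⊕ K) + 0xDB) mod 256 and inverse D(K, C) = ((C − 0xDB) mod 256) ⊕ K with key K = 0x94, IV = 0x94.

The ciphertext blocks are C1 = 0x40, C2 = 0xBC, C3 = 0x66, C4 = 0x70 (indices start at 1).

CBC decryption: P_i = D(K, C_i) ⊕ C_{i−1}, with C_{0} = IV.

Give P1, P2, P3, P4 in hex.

P1 = 0x65, P2 = 0x35, P3 = 0xA3, P4 = 0x67

P1: D(K, 0x40) = 0xF1; 0xF1 ⊕ 0x94 = 0x65.
P2: D(K, 0xBC) = 0x75; 0x75 ⊕ 0x40 = 0x35.
P3: D(K, 0x66) = 0x1F; 0x1F ⊕ 0xBC = 0xA3.
P4: D(K, 0x70) = 0x01; 0x01 ⊕ 0x66 = 0x67.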